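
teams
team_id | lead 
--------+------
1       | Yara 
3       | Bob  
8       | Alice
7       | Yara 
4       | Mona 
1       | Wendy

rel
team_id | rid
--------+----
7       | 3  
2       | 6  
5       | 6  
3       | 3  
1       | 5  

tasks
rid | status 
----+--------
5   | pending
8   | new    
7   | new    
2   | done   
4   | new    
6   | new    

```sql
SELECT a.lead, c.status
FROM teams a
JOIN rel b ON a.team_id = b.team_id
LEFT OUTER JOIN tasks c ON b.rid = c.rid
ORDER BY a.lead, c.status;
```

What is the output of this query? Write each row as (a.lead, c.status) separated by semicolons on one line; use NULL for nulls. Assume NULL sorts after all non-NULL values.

(Bob, NULL); (Wendy, pending); (Yara, pending); (Yara, NULL)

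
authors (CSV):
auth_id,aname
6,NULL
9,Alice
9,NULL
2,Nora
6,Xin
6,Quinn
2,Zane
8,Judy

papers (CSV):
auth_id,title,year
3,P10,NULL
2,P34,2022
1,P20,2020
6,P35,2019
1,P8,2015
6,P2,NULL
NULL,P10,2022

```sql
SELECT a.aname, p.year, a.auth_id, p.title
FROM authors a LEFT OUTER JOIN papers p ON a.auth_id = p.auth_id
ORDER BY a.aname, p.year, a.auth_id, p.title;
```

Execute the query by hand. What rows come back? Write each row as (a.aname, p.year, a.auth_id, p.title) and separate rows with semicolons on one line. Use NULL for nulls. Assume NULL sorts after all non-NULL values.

(Alice, NULL, 9, NULL); (Judy, NULL, 8, NULL); (Nora, 2022, 2, P34); (Quinn, 2019, 6, P35); (Quinn, NULL, 6, P2); (Xin, 2019, 6, P35); (Xin, NULL, 6, P2); (Zane, 2022, 2, P34); (NULL, 2019, 6, P35); (NULL, NULL, 6, P2); (NULL, NULL, 9, NULL)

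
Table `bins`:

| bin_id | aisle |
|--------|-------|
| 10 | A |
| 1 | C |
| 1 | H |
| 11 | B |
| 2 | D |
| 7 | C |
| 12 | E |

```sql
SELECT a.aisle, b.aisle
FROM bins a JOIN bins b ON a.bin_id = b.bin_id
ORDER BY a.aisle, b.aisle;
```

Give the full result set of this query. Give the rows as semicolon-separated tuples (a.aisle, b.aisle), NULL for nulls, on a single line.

(A, A); (B, B); (C, C); (C, C); (C, H); (D, D); (E, E); (H, C); (H, H)

INNER JOIN keeps only pairs where the ON condition holds.
Matching on a.bin_id = b.bin_id.
Matched pairs: 9.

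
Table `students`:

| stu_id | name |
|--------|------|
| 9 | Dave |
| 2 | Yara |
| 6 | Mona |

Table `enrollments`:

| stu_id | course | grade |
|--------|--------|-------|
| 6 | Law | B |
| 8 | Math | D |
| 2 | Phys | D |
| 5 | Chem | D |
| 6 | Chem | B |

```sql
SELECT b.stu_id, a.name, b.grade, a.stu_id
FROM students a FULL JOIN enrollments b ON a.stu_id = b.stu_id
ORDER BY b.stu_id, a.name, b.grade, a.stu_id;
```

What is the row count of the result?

FULL OUTER JOIN keeps every row from both sides; unmatched rows get NULL for the other side's columns.
Matching on a.stu_id = b.stu_id.
Matched pairs: 3; unmatched a rows kept: 1; unmatched b rows kept: 2.
Total: 3 matched + 3 padded = 6 rows.

6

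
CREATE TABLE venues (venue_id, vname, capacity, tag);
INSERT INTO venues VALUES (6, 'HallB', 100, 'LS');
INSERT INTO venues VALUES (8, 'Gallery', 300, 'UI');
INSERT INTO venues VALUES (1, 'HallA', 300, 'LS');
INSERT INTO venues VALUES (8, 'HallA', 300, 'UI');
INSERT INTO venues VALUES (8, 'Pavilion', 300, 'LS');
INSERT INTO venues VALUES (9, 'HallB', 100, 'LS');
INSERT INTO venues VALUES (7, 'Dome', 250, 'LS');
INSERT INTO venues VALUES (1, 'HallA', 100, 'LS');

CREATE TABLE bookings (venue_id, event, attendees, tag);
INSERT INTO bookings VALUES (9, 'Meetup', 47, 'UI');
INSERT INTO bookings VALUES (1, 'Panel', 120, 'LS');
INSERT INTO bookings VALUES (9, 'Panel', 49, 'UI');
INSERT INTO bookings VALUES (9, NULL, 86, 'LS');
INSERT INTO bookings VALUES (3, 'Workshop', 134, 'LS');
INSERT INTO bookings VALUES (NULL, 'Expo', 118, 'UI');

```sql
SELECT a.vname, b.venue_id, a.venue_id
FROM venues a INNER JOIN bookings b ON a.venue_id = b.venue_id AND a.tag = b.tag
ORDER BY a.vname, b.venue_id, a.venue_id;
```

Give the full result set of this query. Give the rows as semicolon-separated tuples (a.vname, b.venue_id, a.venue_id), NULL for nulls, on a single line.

(HallA, 1, 1); (HallA, 1, 1); (HallB, 9, 9)

INNER JOIN keeps only pairs where the ON condition holds.
Matching on a.venue_id = b.venue_id AND a.tag = b.tag. A NULL in a compared column never satisfies the condition.
- a[0] venue_id=6, tag=LS → no match; dropped.
- a[1] venue_id=8, tag=UI → no match; dropped.
- a[2] venue_id=1, tag=LS → 1 match(es) in b → 1 row(s).
- a[3] venue_id=8, tag=UI → no match; dropped.
- a[4] venue_id=8, tag=LS → no match; dropped.
- a[5] venue_id=9, tag=LS → 1 match(es) in b → 1 row(s).
- a[6] venue_id=7, tag=LS → no match; dropped.
- a[7] venue_id=1, tag=LS → 1 match(es) in b → 1 row(s).
After projecting and ordering:
a.vname | b.venue_id | a.venue_id
HallA | 1 | 1
HallA | 1 | 1
HallB | 9 | 9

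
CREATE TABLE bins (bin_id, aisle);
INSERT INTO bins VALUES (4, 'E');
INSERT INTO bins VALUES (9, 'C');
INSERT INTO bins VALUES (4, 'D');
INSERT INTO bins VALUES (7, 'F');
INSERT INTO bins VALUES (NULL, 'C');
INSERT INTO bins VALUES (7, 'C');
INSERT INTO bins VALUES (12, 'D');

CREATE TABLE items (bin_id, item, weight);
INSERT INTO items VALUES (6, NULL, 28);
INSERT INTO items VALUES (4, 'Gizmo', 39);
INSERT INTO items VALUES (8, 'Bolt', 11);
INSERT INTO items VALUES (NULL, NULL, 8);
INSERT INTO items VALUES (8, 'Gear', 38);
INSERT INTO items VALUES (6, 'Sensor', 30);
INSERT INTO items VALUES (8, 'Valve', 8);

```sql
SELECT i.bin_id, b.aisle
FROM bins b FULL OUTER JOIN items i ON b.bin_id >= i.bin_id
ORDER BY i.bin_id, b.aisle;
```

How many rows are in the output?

FULL OUTER JOIN keeps every row from both sides; unmatched rows get NULL for the other side's columns.
Matching on b.bin_id >= i.bin_id. A NULL in a compared column never satisfies the condition.
- b (bin_id=4) pairs with 1 row(s) of i.
- b (bin_id=9) pairs with 6 row(s) of i.
- b (bin_id=4) pairs with 1 row(s) of i.
- b (bin_id=7) pairs with 3 row(s) of i.
- b (bin_id=NULL) has no partner → padded with NULL.
- b (bin_id=7) pairs with 3 row(s) of i.
- b (bin_id=12) pairs with 6 row(s) of i.
- plus 1 unmatched i row(s), each kept with NULL b columns.
Total: 20 matched + 2 padded = 22 rows.

22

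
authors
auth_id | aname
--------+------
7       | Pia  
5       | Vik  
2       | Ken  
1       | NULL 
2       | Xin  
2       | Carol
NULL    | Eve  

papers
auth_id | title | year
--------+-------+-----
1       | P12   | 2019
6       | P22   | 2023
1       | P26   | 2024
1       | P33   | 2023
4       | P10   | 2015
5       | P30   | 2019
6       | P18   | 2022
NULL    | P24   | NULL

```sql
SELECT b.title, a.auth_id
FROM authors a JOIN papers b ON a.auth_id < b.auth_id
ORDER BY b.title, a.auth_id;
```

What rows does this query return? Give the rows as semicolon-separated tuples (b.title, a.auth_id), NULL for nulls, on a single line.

(P10, 1); (P10, 2); (P10, 2); (P10, 2); (P18, 1); (P18, 2); (P18, 2); (P18, 2); (P18, 5); (P22, 1); (P22, 2); (P22, 2); (P22, 2); (P22, 5); (P30, 1); (P30, 2); (P30, 2); (P30, 2)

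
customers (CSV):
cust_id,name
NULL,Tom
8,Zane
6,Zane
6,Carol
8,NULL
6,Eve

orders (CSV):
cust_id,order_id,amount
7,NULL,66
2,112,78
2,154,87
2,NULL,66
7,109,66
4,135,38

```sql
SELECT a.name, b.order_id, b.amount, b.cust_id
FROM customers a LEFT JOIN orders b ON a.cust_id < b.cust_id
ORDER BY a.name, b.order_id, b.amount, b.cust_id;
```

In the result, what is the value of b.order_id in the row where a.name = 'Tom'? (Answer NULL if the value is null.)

LEFT JOIN keeps every row from `customers`; unmatched rows get NULL for `orders`'s columns.
Matching on a.cust_id < b.cust_id. A NULL in a compared column never satisfies the condition.
Matched pairs: 6; unmatched a rows kept: 3.

NULL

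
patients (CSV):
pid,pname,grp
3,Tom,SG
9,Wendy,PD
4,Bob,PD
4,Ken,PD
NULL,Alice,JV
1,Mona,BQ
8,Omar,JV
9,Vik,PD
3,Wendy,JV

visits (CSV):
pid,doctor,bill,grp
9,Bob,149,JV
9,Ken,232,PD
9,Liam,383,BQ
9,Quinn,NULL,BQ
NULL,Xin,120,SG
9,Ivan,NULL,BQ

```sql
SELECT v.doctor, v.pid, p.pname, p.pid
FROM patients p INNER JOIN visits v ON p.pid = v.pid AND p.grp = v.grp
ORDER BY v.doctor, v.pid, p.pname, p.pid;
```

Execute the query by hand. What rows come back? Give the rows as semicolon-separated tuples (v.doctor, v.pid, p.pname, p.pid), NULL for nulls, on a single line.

INNER JOIN keeps only pairs where the ON condition holds.
Matching on p.pid = v.pid AND p.grp = v.grp. A NULL in a compared column never satisfies the condition.
- pid=3, grp=SG: no matching v row, dropped.
- pid=9, grp=PD: 1 matching v row(s), so 1 row(s) emitted.
- pid=4, grp=PD: no matching v row, dropped.
- pid=4, grp=PD: no matching v row, dropped.
- pid=NULL, grp=JV: no matching v row, dropped.
- pid=1, grp=BQ: no matching v row, dropped.
- pid=8, grp=JV: no matching v row, dropped.
- pid=9, grp=PD: 1 matching v row(s), so 1 row(s) emitted.
- pid=3, grp=JV: no matching v row, dropped.
After projecting and ordering:
v.doctor | v.pid | p.pname | p.pid
Ken | 9 | Vik | 9
Ken | 9 | Wendy | 9

(Ken, 9, Vik, 9); (Ken, 9, Wendy, 9)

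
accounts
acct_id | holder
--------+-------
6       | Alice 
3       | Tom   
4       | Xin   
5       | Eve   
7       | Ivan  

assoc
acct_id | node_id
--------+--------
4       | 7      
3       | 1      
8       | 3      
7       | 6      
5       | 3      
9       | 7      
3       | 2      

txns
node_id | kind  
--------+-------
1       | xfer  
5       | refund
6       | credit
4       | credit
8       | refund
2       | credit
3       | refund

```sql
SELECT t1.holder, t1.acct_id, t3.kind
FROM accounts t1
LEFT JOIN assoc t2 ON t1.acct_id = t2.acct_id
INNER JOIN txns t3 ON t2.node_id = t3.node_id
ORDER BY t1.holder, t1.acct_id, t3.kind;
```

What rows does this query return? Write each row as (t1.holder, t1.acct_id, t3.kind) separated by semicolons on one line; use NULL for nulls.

Evaluate left to right. First `accounts t1 LEFT JOIN assoc t2` on acct_id: 6 row(s).
Then INNER JOIN `txns t3` on node_id: keep only rows whose t2.node_id appears in t3.

(Eve, 5, refund); (Ivan, 7, credit); (Tom, 3, credit); (Tom, 3, xfer)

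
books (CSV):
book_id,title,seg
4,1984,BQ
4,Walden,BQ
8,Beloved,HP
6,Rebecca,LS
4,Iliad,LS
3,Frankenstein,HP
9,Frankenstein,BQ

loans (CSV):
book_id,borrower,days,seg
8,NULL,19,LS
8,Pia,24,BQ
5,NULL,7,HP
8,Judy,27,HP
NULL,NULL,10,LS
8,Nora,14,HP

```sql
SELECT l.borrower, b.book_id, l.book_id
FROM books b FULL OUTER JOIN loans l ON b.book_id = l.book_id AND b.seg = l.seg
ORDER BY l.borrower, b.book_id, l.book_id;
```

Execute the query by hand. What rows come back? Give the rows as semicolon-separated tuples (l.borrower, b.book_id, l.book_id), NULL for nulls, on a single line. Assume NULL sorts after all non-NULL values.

FULL OUTER JOIN keeps every row from both sides; unmatched rows get NULL for the other side's columns.
Matching on b.book_id = l.book_id AND b.seg = l.seg. A NULL in a compared column never satisfies the condition.
Matched pairs: 2; unmatched b rows kept: 6; unmatched l rows kept: 4.

(Judy, 8, 8); (Nora, 8, 8); (Pia, NULL, 8); (NULL, 3, NULL); (NULL, 4, NULL); (NULL, 4, NULL); (NULL, 4, NULL); (NULL, 6, NULL); (NULL, 9, NULL); (NULL, NULL, 5); (NULL, NULL, 8); (NULL, NULL, NULL)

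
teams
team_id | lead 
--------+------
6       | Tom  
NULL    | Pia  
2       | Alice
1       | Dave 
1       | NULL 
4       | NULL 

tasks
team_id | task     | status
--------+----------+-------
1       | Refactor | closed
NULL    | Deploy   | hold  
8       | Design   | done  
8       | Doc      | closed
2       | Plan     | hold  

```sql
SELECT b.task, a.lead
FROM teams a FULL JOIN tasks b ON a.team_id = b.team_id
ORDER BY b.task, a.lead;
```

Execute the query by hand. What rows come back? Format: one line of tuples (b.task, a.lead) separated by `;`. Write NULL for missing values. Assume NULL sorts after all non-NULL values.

FULL OUTER JOIN keeps every row from both sides; unmatched rows get NULL for the other side's columns.
Matching on a.team_id = b.team_id. A NULL in a compared column never satisfies the condition.
- team_id=6: no b row matches, row kept with b columns NULL.
- team_id=NULL: no b row matches, row kept with b columns NULL.
- team_id=2: 1 matching b row(s), so 1 row(s) emitted.
- team_id=1: 1 matching b row(s), so 1 row(s) emitted.
- team_id=1: 1 matching b row(s), so 1 row(s) emitted.
- team_id=4: no b row matches, row kept with b columns NULL.
- 3 row(s) from b found no a partner → padded with NULL.
After projecting and ordering:
b.task | a.lead
Deploy | NULL
Design | NULL
Doc | NULL
Plan | Alice
Refactor | Dave
Refactor | NULL
NULL | Pia
NULL | Tom
NULL | NULL

(Deploy, NULL); (Design, NULL); (Doc, NULL); (Plan, Alice); (Refactor, Dave); (Refactor, NULL); (NULL, Pia); (NULL, Tom); (NULL, NULL)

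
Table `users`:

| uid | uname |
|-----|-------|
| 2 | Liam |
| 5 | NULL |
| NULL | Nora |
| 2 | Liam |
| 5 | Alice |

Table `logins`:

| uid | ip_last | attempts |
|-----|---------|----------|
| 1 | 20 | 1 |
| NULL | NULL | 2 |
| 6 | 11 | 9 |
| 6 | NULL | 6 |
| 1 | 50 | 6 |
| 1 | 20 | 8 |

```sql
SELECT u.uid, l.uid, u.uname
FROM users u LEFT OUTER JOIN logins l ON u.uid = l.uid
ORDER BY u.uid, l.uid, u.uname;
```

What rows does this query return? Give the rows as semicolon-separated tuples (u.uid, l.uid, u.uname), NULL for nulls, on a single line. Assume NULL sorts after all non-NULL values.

LEFT JOIN keeps every row from `users`; unmatched rows get NULL for `logins`'s columns.
Matching on u.uid = l.uid. A NULL in a compared column never satisfies the condition.
- u[0] uid=2 → no match; kept with NULLs on the l side.
- u[1] uid=5 → no match; kept with NULLs on the l side.
- u[2] uid=NULL → no match; kept with NULLs on the l side.
- u[3] uid=2 → no match; kept with NULLs on the l side.
- u[4] uid=5 → no match; kept with NULLs on the l side.
After projecting and ordering:
u.uid | l.uid | u.uname
2 | NULL | Liam
2 | NULL | Liam
5 | NULL | Alice
5 | NULL | NULL
NULL | NULL | Nora

(2, NULL, Liam); (2, NULL, Liam); (5, NULL, Alice); (5, NULL, NULL); (NULL, NULL, Nora)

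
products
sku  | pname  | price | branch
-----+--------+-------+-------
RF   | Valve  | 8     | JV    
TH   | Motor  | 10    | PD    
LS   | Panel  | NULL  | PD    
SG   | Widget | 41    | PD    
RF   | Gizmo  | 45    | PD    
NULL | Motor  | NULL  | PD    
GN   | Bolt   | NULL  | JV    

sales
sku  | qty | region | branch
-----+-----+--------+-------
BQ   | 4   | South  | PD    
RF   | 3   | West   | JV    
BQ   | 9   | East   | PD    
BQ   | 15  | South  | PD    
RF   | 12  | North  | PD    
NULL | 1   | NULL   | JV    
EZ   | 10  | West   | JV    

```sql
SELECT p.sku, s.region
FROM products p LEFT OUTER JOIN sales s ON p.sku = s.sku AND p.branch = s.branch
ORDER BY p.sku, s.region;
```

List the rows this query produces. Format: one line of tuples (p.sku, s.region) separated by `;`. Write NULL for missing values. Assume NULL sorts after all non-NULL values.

(GN, NULL); (LS, NULL); (RF, North); (RF, West); (SG, NULL); (TH, NULL); (NULL, NULL)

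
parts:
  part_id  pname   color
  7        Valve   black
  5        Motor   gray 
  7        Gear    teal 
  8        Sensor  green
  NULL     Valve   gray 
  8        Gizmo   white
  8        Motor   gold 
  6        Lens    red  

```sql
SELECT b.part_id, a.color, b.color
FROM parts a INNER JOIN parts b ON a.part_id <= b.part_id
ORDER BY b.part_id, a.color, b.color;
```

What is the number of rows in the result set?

32

INNER JOIN keeps only pairs where the ON condition holds.
Matching on a.part_id <= b.part_id. A NULL in a compared column never satisfies the condition.
Matched pairs: 32.
Total: 32 rows.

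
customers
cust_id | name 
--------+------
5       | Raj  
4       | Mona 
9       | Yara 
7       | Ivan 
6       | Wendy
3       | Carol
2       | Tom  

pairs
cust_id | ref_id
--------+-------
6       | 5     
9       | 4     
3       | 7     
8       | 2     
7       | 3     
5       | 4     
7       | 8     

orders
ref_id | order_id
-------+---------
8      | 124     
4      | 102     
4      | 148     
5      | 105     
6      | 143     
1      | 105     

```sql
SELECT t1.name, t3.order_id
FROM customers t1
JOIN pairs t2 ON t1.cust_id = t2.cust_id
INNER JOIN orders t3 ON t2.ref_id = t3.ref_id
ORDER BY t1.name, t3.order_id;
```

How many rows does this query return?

6

Step 1 — t1 INNER JOIN t2 on cust_id → 6 row(s).
Then INNER JOIN `orders t3` on ref_id: keep only rows whose t2.ref_id appears in t3.
Result: 6 row(s).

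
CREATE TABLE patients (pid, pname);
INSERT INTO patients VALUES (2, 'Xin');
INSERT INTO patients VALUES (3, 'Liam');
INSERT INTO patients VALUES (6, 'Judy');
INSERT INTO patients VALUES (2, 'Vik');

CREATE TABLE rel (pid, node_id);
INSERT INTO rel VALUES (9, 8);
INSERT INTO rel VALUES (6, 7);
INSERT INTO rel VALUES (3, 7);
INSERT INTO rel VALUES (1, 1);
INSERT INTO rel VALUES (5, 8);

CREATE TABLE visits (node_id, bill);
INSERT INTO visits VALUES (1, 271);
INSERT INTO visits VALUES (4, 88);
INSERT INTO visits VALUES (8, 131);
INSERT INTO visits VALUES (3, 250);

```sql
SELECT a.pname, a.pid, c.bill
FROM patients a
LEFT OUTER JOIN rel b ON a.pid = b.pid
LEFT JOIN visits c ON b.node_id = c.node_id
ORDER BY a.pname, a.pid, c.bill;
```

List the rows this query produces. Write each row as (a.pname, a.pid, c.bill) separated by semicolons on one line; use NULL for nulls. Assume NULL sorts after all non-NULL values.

Step 1 — a LEFT JOIN b on pid → 4 row(s).
Then LEFT JOIN `visits c` on node_id: each of those 4 rows is kept; rows whose b.node_id has no match in c get NULL for c's columns.

(Judy, 6, NULL); (Liam, 3, NULL); (Vik, 2, NULL); (Xin, 2, NULL)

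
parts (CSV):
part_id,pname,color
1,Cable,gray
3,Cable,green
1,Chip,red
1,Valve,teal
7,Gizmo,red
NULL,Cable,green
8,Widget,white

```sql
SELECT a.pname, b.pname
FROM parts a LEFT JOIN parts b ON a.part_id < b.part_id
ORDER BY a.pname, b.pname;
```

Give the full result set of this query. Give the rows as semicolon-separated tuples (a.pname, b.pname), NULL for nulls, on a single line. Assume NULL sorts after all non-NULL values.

(Cable, Cable); (Cable, Gizmo); (Cable, Gizmo); (Cable, Widget); (Cable, Widget); (Cable, NULL); (Chip, Cable); (Chip, Gizmo); (Chip, Widget); (Gizmo, Widget); (Valve, Cable); (Valve, Gizmo); (Valve, Widget); (Widget, NULL)

LEFT JOIN keeps every row from `parts a`; unmatched rows get NULL for `parts b`'s columns.
Matching on a.part_id < b.part_id. A NULL in a compared column never satisfies the condition.
Matched pairs: 12; unmatched a rows kept: 2.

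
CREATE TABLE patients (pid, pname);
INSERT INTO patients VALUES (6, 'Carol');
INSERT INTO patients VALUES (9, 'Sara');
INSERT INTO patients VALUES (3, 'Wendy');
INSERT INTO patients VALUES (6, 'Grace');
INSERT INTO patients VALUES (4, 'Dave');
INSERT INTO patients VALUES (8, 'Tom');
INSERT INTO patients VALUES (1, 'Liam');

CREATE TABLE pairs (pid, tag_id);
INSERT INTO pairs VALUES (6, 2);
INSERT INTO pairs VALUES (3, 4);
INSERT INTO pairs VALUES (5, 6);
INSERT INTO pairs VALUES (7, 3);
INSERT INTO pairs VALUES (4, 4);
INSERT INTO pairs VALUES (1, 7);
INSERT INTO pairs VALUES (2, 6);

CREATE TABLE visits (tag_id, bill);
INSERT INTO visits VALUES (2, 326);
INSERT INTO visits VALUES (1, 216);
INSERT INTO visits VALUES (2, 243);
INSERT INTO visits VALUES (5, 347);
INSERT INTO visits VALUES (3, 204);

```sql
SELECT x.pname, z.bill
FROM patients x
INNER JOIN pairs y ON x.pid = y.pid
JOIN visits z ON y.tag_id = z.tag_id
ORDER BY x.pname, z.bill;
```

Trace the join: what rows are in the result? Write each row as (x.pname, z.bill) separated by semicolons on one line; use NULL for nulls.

(Carol, 243); (Carol, 326); (Grace, 243); (Grace, 326)

Step 1 — x INNER JOIN y on pid → 5 row(s).
Then INNER JOIN `visits z` on tag_id: keep only rows whose y.tag_id appears in z.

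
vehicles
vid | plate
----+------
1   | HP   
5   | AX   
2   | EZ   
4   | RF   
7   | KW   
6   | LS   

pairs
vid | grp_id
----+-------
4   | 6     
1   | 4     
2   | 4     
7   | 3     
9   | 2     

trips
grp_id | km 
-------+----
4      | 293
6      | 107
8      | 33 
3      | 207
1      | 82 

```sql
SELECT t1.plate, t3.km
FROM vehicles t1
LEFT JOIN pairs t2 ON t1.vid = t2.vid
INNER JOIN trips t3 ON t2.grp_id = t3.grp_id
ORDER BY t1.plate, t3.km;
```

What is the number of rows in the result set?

Step 1 — t1 LEFT JOIN t2 on vid → 6 row(s).
Then INNER JOIN `trips t3` on grp_id: keep only rows whose t2.grp_id appears in t3.
Result: 4 row(s).

4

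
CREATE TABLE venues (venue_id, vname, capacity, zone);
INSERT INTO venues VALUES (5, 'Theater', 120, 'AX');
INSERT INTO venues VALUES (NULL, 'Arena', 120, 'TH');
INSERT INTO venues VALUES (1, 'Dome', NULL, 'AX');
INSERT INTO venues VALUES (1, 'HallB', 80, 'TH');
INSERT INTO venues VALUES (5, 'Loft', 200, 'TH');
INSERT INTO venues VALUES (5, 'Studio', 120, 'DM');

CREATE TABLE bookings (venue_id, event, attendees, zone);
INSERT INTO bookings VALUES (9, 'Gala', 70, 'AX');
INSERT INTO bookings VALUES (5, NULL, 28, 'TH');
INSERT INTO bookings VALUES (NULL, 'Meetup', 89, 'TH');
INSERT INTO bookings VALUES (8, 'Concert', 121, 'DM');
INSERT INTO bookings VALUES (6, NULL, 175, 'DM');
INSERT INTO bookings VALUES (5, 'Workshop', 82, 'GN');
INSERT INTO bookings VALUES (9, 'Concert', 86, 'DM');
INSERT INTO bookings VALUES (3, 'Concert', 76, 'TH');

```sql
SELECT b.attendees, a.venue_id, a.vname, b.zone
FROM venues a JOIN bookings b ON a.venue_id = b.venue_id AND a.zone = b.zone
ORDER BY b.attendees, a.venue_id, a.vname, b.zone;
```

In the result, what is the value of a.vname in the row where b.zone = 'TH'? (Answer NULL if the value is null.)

INNER JOIN keeps only pairs where the ON condition holds.
Matching on a.venue_id = b.venue_id AND a.zone = b.zone. A NULL in a compared column never satisfies the condition.
Matched pairs: 1.

Loft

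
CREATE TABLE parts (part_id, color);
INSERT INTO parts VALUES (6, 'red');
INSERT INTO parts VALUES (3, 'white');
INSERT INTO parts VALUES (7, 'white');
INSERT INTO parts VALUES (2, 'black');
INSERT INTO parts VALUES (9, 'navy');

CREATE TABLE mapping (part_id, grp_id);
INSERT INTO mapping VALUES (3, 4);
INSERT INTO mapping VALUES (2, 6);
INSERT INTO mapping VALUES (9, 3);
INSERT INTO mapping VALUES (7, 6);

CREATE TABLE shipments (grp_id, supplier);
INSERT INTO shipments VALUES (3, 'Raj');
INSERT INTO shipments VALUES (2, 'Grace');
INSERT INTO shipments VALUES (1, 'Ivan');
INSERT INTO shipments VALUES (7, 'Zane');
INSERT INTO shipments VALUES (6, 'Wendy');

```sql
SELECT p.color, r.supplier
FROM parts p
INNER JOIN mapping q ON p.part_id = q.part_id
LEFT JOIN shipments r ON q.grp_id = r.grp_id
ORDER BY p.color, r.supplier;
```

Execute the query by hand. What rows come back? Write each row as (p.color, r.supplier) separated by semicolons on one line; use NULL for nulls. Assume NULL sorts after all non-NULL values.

Step 1 — p INNER JOIN q on part_id → 4 row(s).
Then LEFT JOIN `shipments r` on grp_id: each of those 4 rows is kept; rows whose q.grp_id has no match in r get NULL for r's columns.

(black, Wendy); (navy, Raj); (white, Wendy); (white, NULL)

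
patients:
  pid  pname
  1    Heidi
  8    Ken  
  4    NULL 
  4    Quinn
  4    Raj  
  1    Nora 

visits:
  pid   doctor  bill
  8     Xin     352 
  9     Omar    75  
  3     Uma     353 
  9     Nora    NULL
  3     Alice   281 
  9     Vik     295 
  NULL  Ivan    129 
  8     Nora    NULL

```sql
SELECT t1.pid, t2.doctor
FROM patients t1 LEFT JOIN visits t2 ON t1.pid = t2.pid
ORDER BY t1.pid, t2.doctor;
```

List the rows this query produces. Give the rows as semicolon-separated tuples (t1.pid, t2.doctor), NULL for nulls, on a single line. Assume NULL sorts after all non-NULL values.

(1, NULL); (1, NULL); (4, NULL); (4, NULL); (4, NULL); (8, Nora); (8, Xin)

LEFT JOIN keeps every row from `patients`; unmatched rows get NULL for `visits`'s columns.
Matching on t1.pid = t2.pid. A NULL in a compared column never satisfies the condition.
- t1 row (pid=1): no match → kept, t2 columns NULL.
- t1 row (pid=8): matches 2 t2 row(s) → 2 output row(s).
- t1 row (pid=4): no match → kept, t2 columns NULL.
- t1 row (pid=4): no match → kept, t2 columns NULL.
- t1 row (pid=4): no match → kept, t2 columns NULL.
- t1 row (pid=1): no match → kept, t2 columns NULL.
After projecting and ordering:
t1.pid | t2.doctor
1 | NULL
1 | NULL
4 | NULL
4 | NULL
4 | NULL
8 | Nora
8 | Xin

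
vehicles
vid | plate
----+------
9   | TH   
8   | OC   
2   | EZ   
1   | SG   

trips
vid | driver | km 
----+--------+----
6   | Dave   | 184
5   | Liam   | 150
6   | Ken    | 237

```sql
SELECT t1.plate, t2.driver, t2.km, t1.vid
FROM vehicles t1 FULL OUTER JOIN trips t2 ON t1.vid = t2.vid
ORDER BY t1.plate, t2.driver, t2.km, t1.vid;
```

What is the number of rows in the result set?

7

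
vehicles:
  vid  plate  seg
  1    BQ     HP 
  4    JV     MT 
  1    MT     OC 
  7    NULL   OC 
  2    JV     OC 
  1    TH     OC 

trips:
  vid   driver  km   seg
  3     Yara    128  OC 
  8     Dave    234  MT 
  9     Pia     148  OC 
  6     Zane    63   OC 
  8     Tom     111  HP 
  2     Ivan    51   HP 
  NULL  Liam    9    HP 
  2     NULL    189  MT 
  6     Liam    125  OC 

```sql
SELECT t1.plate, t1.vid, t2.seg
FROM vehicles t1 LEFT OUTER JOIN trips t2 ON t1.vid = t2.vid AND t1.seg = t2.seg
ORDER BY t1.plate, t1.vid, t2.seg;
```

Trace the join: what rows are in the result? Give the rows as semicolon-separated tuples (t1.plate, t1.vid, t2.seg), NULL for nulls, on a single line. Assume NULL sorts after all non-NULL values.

LEFT JOIN keeps every row from `vehicles`; unmatched rows get NULL for `trips`'s columns.
Matching on t1.vid = t2.vid AND t1.seg = t2.seg. A NULL in a compared column never satisfies the condition.
Matched pairs: 0; unmatched t1 rows kept: 6.

(BQ, 1, NULL); (JV, 2, NULL); (JV, 4, NULL); (MT, 1, NULL); (TH, 1, NULL); (NULL, 7, NULL)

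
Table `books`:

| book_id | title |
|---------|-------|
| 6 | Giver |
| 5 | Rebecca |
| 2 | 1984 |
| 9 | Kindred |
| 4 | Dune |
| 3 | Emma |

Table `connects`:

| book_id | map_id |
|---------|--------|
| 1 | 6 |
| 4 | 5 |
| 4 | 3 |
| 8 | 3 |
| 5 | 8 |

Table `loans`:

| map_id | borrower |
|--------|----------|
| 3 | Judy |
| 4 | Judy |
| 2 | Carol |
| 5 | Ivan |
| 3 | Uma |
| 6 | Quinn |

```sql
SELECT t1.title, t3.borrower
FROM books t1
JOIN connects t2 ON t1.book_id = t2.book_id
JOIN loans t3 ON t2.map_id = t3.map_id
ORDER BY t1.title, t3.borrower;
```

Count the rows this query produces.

3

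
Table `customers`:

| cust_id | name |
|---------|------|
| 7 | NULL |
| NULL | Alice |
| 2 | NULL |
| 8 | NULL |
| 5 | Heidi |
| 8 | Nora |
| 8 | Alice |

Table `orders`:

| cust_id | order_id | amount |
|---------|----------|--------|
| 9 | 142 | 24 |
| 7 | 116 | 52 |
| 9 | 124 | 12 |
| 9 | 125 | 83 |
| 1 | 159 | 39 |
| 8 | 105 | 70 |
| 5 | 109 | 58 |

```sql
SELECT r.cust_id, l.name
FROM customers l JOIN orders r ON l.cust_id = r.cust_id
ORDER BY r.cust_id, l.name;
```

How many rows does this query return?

5

INNER JOIN keeps only pairs where the ON condition holds.
Matching on l.cust_id = r.cust_id. A NULL in a compared column never satisfies the condition.
- l[0] cust_id=7 → 1 match(es) in r → 1 row(s).
- l[1] cust_id=NULL → no match; dropped.
- l[2] cust_id=2 → no match; dropped.
- l[3] cust_id=8 → 1 match(es) in r → 1 row(s).
- l[4] cust_id=5 → 1 match(es) in r → 1 row(s).
- l[5] cust_id=8 → 1 match(es) in r → 1 row(s).
- l[6] cust_id=8 → 1 match(es) in r → 1 row(s).
Total: 5 rows.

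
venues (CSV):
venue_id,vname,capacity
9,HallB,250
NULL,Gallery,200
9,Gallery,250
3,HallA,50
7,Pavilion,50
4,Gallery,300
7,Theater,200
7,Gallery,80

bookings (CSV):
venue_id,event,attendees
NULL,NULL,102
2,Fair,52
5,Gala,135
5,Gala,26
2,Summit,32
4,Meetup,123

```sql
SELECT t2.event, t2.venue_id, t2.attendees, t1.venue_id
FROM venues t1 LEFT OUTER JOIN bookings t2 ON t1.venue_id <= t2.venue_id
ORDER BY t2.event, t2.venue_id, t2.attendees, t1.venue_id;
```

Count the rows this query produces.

12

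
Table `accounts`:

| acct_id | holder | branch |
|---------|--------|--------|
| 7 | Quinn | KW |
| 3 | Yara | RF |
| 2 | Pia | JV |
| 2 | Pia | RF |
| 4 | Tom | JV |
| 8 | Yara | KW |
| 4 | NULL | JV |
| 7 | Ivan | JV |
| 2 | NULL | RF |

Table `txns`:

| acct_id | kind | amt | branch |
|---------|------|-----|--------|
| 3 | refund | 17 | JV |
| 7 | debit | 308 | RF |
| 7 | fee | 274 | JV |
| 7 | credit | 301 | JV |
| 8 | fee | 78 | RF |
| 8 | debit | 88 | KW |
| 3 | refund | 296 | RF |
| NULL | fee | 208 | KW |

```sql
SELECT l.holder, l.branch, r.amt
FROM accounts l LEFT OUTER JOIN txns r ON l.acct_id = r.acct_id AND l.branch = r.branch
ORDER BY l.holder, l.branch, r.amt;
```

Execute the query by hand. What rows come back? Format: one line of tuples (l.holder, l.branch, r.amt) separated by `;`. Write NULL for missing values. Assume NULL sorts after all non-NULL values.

(Ivan, JV, 274); (Ivan, JV, 301); (Pia, JV, NULL); (Pia, RF, NULL); (Quinn, KW, NULL); (Tom, JV, NULL); (Yara, KW, 88); (Yara, RF, 296); (NULL, JV, NULL); (NULL, RF, NULL)

LEFT JOIN keeps every row from `accounts`; unmatched rows get NULL for `txns`'s columns.
Matching on l.acct_id = r.acct_id AND l.branch = r.branch. A NULL in a compared column never satisfies the condition.
Matched pairs: 4; unmatched l rows kept: 6.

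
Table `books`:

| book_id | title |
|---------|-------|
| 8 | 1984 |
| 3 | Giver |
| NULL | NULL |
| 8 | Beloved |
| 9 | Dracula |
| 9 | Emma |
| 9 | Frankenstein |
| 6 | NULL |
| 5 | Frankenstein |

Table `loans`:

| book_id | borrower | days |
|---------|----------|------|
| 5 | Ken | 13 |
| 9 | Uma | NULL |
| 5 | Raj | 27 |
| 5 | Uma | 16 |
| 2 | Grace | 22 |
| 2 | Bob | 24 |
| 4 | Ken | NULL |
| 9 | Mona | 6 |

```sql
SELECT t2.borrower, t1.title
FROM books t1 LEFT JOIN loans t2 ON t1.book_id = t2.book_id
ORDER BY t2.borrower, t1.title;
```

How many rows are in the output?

LEFT JOIN keeps every row from `books`; unmatched rows get NULL for `loans`'s columns.
Matching on t1.book_id = t2.book_id. A NULL in a compared column never satisfies the condition.
Matched pairs: 9; unmatched t1 rows kept: 5.
Total: 9 matched + 5 padded = 14 rows.

14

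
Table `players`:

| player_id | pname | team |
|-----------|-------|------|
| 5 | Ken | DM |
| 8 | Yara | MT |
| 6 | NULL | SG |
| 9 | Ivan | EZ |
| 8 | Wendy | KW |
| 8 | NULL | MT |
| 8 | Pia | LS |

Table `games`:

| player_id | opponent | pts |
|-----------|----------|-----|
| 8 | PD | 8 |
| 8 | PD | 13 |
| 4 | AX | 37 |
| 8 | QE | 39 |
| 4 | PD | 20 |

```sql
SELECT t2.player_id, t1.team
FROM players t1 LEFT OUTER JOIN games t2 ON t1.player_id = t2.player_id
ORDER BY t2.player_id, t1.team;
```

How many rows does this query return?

LEFT JOIN keeps every row from `players`; unmatched rows get NULL for `games`'s columns.
Matching on t1.player_id = t2.player_id.
- t1 (player_id=5) has no partner → padded with NULL.
- t1 (player_id=8) pairs with 3 row(s) of t2.
- t1 (player_id=6) has no partner → padded with NULL.
- t1 (player_id=9) has no partner → padded with NULL.
- t1 (player_id=8) pairs with 3 row(s) of t2.
- t1 (player_id=8) pairs with 3 row(s) of t2.
- t1 (player_id=8) pairs with 3 row(s) of t2.
Total: 12 matched + 3 padded = 15 rows.

15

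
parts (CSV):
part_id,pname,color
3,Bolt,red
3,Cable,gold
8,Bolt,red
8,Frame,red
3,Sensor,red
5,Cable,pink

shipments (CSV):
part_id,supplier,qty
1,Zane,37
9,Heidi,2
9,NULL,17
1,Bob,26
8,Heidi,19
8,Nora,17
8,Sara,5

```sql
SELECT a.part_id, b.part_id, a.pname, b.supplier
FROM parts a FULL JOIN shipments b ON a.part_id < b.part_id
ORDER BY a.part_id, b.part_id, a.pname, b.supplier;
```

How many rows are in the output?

26

FULL OUTER JOIN keeps every row from both sides; unmatched rows get NULL for the other side's columns.
Matching on a.part_id < b.part_id.
Matched pairs: 24; unmatched a rows kept: 0; unmatched b rows kept: 2.
Total: 24 matched + 2 padded = 26 rows.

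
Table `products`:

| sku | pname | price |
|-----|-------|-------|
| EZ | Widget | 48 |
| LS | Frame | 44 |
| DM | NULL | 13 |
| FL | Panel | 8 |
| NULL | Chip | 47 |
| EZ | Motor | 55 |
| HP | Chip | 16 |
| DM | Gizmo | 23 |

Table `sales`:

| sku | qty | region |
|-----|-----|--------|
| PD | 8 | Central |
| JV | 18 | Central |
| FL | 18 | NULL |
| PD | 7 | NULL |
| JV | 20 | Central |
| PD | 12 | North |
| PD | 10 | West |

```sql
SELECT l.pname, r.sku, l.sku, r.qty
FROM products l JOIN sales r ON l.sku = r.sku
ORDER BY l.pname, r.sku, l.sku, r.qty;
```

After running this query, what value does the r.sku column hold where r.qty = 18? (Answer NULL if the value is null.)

INNER JOIN keeps only pairs where the ON condition holds.
Matching on l.sku = r.sku. A NULL in a compared column never satisfies the condition.
- l row (sku=EZ): no match → dropped.
- l row (sku=LS): no match → dropped.
- l row (sku=DM): no match → dropped.
- l row (sku=FL): matches 1 r row(s) → 1 output row(s).
- l row (sku=NULL): no match → dropped.
- l row (sku=EZ): no match → dropped.
- l row (sku=HP): no match → dropped.
- l row (sku=DM): no match → dropped.

FL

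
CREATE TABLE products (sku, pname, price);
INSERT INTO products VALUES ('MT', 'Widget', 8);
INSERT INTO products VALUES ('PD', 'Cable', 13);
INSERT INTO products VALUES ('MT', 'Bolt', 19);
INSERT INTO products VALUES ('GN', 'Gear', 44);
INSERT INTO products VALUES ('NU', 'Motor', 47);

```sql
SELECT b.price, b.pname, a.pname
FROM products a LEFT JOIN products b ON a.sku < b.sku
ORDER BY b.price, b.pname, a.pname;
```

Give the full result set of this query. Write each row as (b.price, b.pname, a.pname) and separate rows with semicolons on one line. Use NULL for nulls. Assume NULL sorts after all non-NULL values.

LEFT JOIN keeps every row from `products a`; unmatched rows get NULL for `products b`'s columns.
Matching on a.sku < b.sku.
- a row (sku=MT): matches 2 b row(s) → 2 output row(s).
- a row (sku=PD): no match → kept, b columns NULL.
- a row (sku=MT): matches 2 b row(s) → 2 output row(s).
- a row (sku=GN): matches 4 b row(s) → 4 output row(s).
- a row (sku=NU): matches 1 b row(s) → 1 output row(s).
After projecting and ordering:
b.price | b.pname | a.pname
8 | Widget | Gear
13 | Cable | Bolt
13 | Cable | Gear
13 | Cable | Motor
13 | Cable | Widget
19 | Bolt | Gear
47 | Motor | Bolt
47 | Motor | Gear
47 | Motor | Widget
NULL | NULL | Cable

(8, Widget, Gear); (13, Cable, Bolt); (13, Cable, Gear); (13, Cable, Motor); (13, Cable, Widget); (19, Bolt, Gear); (47, Motor, Bolt); (47, Motor, Gear); (47, Motor, Widget); (NULL, NULL, Cable)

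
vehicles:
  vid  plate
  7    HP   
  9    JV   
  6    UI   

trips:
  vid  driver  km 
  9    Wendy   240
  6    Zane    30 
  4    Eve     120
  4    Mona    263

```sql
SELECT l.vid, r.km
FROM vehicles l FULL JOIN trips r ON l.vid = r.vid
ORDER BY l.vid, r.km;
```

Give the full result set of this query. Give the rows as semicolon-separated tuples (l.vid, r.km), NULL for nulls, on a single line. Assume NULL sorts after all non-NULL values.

(6, 30); (7, NULL); (9, 240); (NULL, 120); (NULL, 263)

FULL OUTER JOIN keeps every row from both sides; unmatched rows get NULL for the other side's columns.
Matching on l.vid = r.vid.
Matched pairs: 2; unmatched l rows kept: 1; unmatched r rows kept: 2.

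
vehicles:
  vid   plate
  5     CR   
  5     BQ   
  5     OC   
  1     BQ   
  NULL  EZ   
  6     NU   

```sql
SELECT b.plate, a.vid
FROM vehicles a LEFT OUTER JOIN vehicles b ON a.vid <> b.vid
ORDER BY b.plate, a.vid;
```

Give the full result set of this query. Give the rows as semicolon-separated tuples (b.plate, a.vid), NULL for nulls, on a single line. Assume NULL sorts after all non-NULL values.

(BQ, 1); (BQ, 5); (BQ, 5); (BQ, 5); (BQ, 6); (BQ, 6); (CR, 1); (CR, 6); (NU, 1); (NU, 5); (NU, 5); (NU, 5); (OC, 1); (OC, 6); (NULL, NULL)

LEFT JOIN keeps every row from `vehicles a`; unmatched rows get NULL for `vehicles b`'s columns.
Matching on a.vid <> b.vid. A NULL in a compared column never satisfies the condition.
- a row (vid=5): matches 2 b row(s) → 2 output row(s).
- a row (vid=5): matches 2 b row(s) → 2 output row(s).
- a row (vid=5): matches 2 b row(s) → 2 output row(s).
- a row (vid=1): matches 4 b row(s) → 4 output row(s).
- a row (vid=NULL): no match → kept, b columns NULL.
- a row (vid=6): matches 4 b row(s) → 4 output row(s).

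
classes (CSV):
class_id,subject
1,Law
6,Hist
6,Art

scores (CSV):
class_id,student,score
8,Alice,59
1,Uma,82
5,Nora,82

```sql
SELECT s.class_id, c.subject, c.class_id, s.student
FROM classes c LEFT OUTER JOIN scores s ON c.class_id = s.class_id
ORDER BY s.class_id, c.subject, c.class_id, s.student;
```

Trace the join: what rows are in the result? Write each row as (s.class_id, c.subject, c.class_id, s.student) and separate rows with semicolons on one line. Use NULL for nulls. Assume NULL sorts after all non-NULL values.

(1, Law, 1, Uma); (NULL, Art, 6, NULL); (NULL, Hist, 6, NULL)

LEFT JOIN keeps every row from `classes`; unmatched rows get NULL for `scores`'s columns.
Matching on c.class_id = s.class_id.
- class_id=1: 1 matching s row(s), so 1 row(s) emitted.
- class_id=6: no s row matches, row kept with s columns NULL.
- class_id=6: no s row matches, row kept with s columns NULL.
After projecting and ordering:
s.class_id | c.subject | c.class_id | s.student
1 | Law | 1 | Uma
NULL | Art | 6 | NULL
NULL | Hist | 6 | NULL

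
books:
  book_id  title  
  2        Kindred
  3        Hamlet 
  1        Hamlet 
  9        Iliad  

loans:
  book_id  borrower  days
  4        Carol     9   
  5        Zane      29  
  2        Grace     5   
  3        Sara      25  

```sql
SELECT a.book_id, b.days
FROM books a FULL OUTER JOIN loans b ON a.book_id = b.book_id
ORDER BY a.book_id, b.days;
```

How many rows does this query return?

6

FULL OUTER JOIN keeps every row from both sides; unmatched rows get NULL for the other side's columns.
Matching on a.book_id = b.book_id.
- a[0] book_id=2 → 1 match(es) in b → 1 row(s).
- a[1] book_id=3 → 1 match(es) in b → 1 row(s).
- a[2] book_id=1 → no match; kept with NULLs on the b side.
- a[3] book_id=9 → no match; kept with NULLs on the b side.
- 2 row(s) from b found no a partner → padded with NULL.
Total: 2 matched + 4 padded = 6 rows.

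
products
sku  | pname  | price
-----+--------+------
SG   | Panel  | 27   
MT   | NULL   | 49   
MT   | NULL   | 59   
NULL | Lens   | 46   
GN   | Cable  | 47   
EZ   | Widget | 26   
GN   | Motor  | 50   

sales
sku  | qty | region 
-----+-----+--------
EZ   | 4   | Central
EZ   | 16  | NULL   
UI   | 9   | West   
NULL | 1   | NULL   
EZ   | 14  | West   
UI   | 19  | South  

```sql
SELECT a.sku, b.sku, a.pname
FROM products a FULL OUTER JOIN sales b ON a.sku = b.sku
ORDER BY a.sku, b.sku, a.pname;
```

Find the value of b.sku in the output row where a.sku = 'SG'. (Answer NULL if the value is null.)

NULL

FULL OUTER JOIN keeps every row from both sides; unmatched rows get NULL for the other side's columns.
Matching on a.sku = b.sku. A NULL in a compared column never satisfies the condition.
- sku=SG: no b row matches, row kept with b columns NULL.
- sku=MT: no b row matches, row kept with b columns NULL.
- sku=MT: no b row matches, row kept with b columns NULL.
- sku=NULL: no b row matches, row kept with b columns NULL.
- sku=GN: no b row matches, row kept with b columns NULL.
- sku=EZ: 3 matching b row(s), so 3 row(s) emitted.
- sku=GN: no b row matches, row kept with b columns NULL.
- plus 3 unmatched b row(s), each kept with NULL a columns.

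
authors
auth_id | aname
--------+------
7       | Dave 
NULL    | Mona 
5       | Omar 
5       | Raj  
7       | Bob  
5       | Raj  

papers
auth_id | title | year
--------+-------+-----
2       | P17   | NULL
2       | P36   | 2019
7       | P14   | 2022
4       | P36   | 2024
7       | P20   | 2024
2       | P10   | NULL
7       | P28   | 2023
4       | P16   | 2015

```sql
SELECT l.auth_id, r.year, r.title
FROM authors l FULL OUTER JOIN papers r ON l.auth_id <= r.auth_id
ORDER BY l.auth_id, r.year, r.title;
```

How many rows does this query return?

21

FULL OUTER JOIN keeps every row from both sides; unmatched rows get NULL for the other side's columns.
Matching on l.auth_id <= r.auth_id. A NULL in a compared column never satisfies the condition.
- l (auth_id=7) pairs with 3 row(s) of r.
- l (auth_id=NULL) has no partner → padded with NULL.
- l (auth_id=5) pairs with 3 row(s) of r.
- l (auth_id=5) pairs with 3 row(s) of r.
- l (auth_id=7) pairs with 3 row(s) of r.
- l (auth_id=5) pairs with 3 row(s) of r.
- 5 r row(s) had no l match → kept, l columns NULL.
Total: 15 matched + 6 padded = 21 rows.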